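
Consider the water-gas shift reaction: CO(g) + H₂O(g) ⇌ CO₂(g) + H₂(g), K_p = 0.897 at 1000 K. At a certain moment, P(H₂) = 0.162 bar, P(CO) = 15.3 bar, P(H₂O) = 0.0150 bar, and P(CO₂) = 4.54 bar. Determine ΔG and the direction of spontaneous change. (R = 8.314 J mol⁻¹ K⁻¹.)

ΔG = 10.6 kJ/mol; the forward reaction is non-spontaneous

Q_p = P(CO₂)·P(H₂) / (P(CO)·P(H₂O)) = (4.54)·(0.162) / ((15.3)·(0.0150)) = 3.20
ΔG = RT ln(Q_p/K_p) = (8.314 J mol⁻¹ K⁻¹)(1000 K) × ln(3.20/0.897)
   = (8.314 kJ/mol)(1.272) = 10.6 kJ/mol
ΔG > 0, so the forward reaction is non-spontaneous (proceeds in reverse).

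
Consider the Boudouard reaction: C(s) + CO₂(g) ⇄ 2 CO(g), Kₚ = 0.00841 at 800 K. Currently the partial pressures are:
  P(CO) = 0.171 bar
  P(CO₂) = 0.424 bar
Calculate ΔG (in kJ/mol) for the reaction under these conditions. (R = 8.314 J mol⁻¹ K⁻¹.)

ΔG = 14.0 kJ/mol

(C is a pure solid — omitted from Qₚ.)
Qₚ = P(CO)² / P(CO₂) = (0.171)² / (0.424) = 0.0690
ΔG = RT ln(Qₚ/Kₚ) = (8.314 J mol⁻¹ K⁻¹)(800 K) × ln(0.0690/0.00841)
   = (6.651 kJ/mol)(2.105) = 14.0 kJ/mol
ΔG > 0, so the forward reaction is non-spontaneous (proceeds in reverse).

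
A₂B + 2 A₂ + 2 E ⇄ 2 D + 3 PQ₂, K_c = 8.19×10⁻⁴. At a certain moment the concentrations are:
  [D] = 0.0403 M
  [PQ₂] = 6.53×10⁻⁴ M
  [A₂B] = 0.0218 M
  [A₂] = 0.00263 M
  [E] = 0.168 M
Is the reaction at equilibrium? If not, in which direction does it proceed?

Q_c = [D]²·[PQ₂]³ / ([A₂B]·[A₂]²·[E]²) = (0.0403)²·(6.53×10⁻⁴)³ / ((0.0218)·(0.00263)²·(0.168)²) = 1.06×10⁻⁴
Q_c = 1.06×10⁻⁴ < K_c = 8.19×10⁻⁴, so the forward reaction proceeds.

to the right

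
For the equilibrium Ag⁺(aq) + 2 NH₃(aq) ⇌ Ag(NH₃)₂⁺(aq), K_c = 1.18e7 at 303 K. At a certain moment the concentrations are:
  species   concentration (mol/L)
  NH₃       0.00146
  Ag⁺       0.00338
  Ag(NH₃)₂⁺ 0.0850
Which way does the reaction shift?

Q_c = [Ag(NH₃)₂⁺] / ([Ag⁺]·[NH₃]²) = (0.0850) / ((0.00338)·(0.00146)²) = 1.18e7
Q_c = 1.18e7 = K_c, so the system is already at equilibrium.

no net change (already at equilibrium)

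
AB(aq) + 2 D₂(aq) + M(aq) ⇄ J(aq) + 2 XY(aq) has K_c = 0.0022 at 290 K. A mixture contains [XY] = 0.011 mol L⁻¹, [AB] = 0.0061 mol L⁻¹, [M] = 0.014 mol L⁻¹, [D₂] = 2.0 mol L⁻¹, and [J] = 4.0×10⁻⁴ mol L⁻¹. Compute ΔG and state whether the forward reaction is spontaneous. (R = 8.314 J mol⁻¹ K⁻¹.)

Q_c = [J]·[XY]² / ([AB]·[D₂]²·[M]) = (4.0×10⁻⁴)·(0.011)² / ((0.0061)·(2.0)²·(0.014)) = 1.42×10⁻⁴
ΔG = RT ln(Q_c/K_c) = (8.314 J mol⁻¹ K⁻¹)(290 K) × ln(1.42×10⁻⁴/0.0022)
   = (2.411 kJ/mol)(-2.740) = -6.61 kJ/mol
ΔG < 0, so the forward reaction is spontaneous (proceeds forward).

ΔG = -6.61 kJ/mol; the forward reaction is spontaneous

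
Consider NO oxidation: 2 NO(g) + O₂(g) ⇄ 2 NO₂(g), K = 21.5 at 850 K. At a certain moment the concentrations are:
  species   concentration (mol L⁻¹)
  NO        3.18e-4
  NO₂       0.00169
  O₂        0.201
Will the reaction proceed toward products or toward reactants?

in the reverse direction

Q = [NO₂]² / ([NO]²·[O₂]) = (0.00169)² / ((3.18e-4)²·(0.201)) = 141
Q = 141 > K = 21.5, so the reverse reaction proceeds.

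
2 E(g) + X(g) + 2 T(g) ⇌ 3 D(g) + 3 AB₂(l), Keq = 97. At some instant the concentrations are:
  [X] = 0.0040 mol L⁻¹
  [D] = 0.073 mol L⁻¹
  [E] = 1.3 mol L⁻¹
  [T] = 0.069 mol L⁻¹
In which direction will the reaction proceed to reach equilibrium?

(AB₂ is a pure liquid — omitted from Q.)
Q = [D]³ / ([E]²·[X]·[T]²) = (0.073)³ / ((1.3)²·(0.0040)·(0.069)²) = 12
Q = 12 < Keq = 97, so the forward reaction proceeds.

to the right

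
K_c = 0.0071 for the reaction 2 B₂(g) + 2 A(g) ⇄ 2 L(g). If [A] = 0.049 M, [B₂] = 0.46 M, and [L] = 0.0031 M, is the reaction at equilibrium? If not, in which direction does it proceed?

Q_c = [L]² / ([B₂]²·[A]²) = (0.0031)² / ((0.46)²·(0.049)²) = 0.019
Q_c = 0.019 > K_c = 0.0071, so the reverse reaction proceeds.

toward reactants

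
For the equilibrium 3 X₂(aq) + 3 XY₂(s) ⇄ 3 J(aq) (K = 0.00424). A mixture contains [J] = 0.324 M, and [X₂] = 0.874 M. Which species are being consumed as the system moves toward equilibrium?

(XY₂ is a pure solid — omitted from Q.)
Q = [J]³ / [X₂]³ = (0.324)³ / (0.874)³ = 0.0509
Q = 0.0509 > K = 0.00424: net reverse reaction.

J (products)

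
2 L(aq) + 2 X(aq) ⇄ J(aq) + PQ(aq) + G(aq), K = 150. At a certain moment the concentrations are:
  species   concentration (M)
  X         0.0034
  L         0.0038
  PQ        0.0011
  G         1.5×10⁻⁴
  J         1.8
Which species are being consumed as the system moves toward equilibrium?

J, PQ, G (products)

Q = [J]·[PQ]·[G] / ([L]²·[X]²) = (1.8)·(0.0011)·(1.5×10⁻⁴) / ((0.0038)²·(0.0034)²) = 1800
Q = 1800 > K = 150: net reverse reaction.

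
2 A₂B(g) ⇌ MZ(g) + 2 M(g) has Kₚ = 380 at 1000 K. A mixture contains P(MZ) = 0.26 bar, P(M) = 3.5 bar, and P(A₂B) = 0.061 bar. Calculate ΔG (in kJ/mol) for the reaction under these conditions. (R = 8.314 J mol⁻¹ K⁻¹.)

ΔG = 6.75 kJ/mol

Qₚ = P(MZ)·P(M)² / P(A₂B)² = (0.26)·(3.5)² / (0.061)² = 856
ΔG = RT ln(Qₚ/Kₚ) = (8.314 J mol⁻¹ K⁻¹)(1000 K) × ln(856/380)
   = (8.314 kJ/mol)(0.8121) = 6.75 kJ/mol
ΔG > 0, so the forward reaction is non-spontaneous (proceeds in reverse).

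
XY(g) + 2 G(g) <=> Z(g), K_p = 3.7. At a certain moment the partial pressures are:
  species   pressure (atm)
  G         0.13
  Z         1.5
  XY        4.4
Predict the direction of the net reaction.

in the reverse direction

Q_p = P(Z) / (P(XY)·P(G)²) = (1.5) / ((4.4)·(0.13)²) = 20
Q_p = 20 > K_p = 3.7, so the reverse reaction proceeds.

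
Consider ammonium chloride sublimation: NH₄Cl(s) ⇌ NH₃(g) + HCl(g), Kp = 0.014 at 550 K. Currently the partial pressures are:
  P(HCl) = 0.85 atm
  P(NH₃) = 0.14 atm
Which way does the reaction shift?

in the reverse direction

(NH₄Cl is a pure solid — omitted from Qp.)
Qp = P(NH₃)·P(HCl) = (0.14)·(0.85) = 0.12
Qp = 0.12 > Kp = 0.014, so the reverse reaction proceeds.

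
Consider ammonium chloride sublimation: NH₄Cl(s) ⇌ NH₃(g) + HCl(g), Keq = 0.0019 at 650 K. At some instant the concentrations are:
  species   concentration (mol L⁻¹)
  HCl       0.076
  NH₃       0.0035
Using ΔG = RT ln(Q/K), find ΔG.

(NH₄Cl is a pure solid — omitted from Q.)
Q = [NH₃]·[HCl] = (0.0035)·(0.076) = 2.66×10⁻⁴
ΔG = RT ln(Q/Keq) = (8.314 J mol⁻¹ K⁻¹)(650 K) × ln(2.66×10⁻⁴/0.0019)
   = (5.404 kJ/mol)(-1.966) = -10.6 kJ/mol
ΔG < 0, so the forward reaction is spontaneous (proceeds forward).

ΔG = -10.6 kJ/mol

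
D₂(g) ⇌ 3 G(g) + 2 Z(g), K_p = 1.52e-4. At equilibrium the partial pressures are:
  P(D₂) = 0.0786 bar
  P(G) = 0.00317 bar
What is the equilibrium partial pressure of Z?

P(Z) = 19.4 bar

At equilibrium, K_p = P(G)³·P(Z)² / P(D₂) = 1.52e-4.
(0.00317)³·(P(Z))² / (0.0786) = 1.52e-4
P(Z)² = 375 ⇒ P(Z) = 19.4 bar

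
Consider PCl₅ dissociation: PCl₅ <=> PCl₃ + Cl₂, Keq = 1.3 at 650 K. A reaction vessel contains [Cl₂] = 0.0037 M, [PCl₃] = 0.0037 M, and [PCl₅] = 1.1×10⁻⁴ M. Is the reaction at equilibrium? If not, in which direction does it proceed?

to the right

Q = [PCl₃]·[Cl₂] / [PCl₅] = (0.0037)·(0.0037) / (1.1×10⁻⁴) = 0.12
Q = 0.12 < Keq = 1.3, so the forward reaction proceeds.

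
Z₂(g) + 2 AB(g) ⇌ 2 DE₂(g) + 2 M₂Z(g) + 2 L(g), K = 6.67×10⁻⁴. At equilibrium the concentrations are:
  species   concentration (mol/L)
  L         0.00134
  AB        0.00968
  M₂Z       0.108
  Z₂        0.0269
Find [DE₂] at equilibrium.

[DE₂] = 0.283 mol/L

At equilibrium, K = [DE₂]²·[M₂Z]²·[L]² / ([Z₂]·[AB]²) = 6.67×10⁻⁴.
([DE₂])²·(0.108)²·(0.00134)² / ((0.0269)·(0.00968)²) = 6.67×10⁻⁴
[DE₂]² = 0.0803 ⇒ [DE₂] = 0.283 mol/L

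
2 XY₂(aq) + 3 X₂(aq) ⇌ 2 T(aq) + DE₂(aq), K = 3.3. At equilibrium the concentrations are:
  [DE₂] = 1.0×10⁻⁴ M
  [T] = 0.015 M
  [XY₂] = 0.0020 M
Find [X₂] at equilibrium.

[X₂] = 0.12 M

At equilibrium, K = [T]²·[DE₂] / ([XY₂]²·[X₂]³) = 3.3.
(0.015)²·(1.0×10⁻⁴) / ((0.0020)²·([X₂])³) = 3.3
[X₂]³ = 0.00170 ⇒ [X₂] = 0.12 M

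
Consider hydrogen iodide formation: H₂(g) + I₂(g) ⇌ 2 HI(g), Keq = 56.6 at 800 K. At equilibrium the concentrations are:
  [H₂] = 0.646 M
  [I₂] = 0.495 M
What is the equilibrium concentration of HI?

[HI] = 4.25 M

At equilibrium, Keq = [HI]² / ([H₂]·[I₂]) = 56.6.
([HI])² / ((0.646)·(0.495)) = 56.6
[HI]² = 18.1 ⇒ [HI] = 4.25 M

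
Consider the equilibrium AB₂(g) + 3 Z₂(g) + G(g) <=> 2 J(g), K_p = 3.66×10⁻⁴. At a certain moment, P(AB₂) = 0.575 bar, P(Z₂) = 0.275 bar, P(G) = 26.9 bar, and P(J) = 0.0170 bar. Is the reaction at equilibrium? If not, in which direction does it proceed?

Q_p = P(J)² / (P(AB₂)·P(Z₂)³·P(G)) = (0.0170)² / ((0.575)·(0.275)³·(26.9)) = 8.98×10⁻⁴
Q_p = 8.98×10⁻⁴ > K_p = 3.66×10⁻⁴, so the reverse reaction proceeds.

in the reverse direction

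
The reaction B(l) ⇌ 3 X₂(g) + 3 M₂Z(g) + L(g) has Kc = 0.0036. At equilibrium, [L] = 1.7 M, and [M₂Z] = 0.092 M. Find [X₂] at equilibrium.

[X₂] = 1.4 M

(B is a pure liquid — omitted from Kc.)
At equilibrium, Kc = [X₂]³·[M₂Z]³·[L] = 0.0036.
([X₂])³·(0.092)³·(1.7) = 0.0036
[X₂]³ = 2.72 ⇒ [X₂] = 1.4 M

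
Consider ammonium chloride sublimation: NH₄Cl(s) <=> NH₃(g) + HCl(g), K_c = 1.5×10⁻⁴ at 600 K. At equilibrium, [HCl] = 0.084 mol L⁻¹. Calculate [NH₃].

(NH₄Cl is a pure solid — omitted from K_c.)
At equilibrium, K_c = [NH₃]·[HCl] = 1.5×10⁻⁴.
([NH₃])·(0.084) = 1.5×10⁻⁴
[NH₃] = 0.00179 = 0.0018 mol L⁻¹

[NH₃] = 0.0018 mol L⁻¹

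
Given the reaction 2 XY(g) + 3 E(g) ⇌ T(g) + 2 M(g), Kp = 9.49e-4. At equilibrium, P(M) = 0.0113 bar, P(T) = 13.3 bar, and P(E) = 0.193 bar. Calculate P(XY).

P(XY) = 15.8 bar

At equilibrium, Kp = P(T)·P(M)² / (P(XY)²·P(E)³) = 9.49e-4.
(13.3)·(0.0113)² / ((P(XY))²·(0.193)³) = 9.49e-4
P(XY)² = 249 ⇒ P(XY) = 15.8 bar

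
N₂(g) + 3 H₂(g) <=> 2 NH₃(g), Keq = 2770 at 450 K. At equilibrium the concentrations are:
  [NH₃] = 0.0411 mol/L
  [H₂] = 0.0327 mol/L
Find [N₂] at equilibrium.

[N₂] = 0.0174 mol/L

At equilibrium, Keq = [NH₃]² / ([N₂]·[H₂]³) = 2770.
(0.0411)² / (([N₂])·(0.0327)³) = 2770
[N₂] = 0.0174 mol/L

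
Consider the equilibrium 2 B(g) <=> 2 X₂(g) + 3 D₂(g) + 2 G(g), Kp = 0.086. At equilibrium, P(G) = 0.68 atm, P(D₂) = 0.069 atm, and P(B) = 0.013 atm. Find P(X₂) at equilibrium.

At equilibrium, Kp = P(X₂)²·P(D₂)³·P(G)² / P(B)² = 0.086.
(P(X₂))²·(0.069)³·(0.68)² / (0.013)² = 0.086
P(X₂)² = 0.0957 ⇒ P(X₂) = 0.31 atm

P(X₂) = 0.31 atm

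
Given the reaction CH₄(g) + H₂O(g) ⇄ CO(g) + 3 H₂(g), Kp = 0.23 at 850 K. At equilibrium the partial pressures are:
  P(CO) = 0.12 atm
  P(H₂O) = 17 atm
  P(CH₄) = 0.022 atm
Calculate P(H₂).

At equilibrium, Kp = P(CO)·P(H₂)³ / (P(CH₄)·P(H₂O)) = 0.23.
(0.12)·(P(H₂))³ / ((0.022)·(17)) = 0.23
P(H₂)³ = 0.717 ⇒ P(H₂) = 0.89 atm

P(H₂) = 0.89 atm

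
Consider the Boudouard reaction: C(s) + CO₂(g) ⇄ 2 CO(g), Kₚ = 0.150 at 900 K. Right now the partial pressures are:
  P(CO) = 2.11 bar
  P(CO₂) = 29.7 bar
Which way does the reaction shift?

(C is a pure solid — omitted from Qₚ.)
Qₚ = P(CO)² / P(CO₂) = (2.11)² / (29.7) = 0.150
Qₚ = 0.150 = Kₚ, so the system is already at equilibrium.

at equilibrium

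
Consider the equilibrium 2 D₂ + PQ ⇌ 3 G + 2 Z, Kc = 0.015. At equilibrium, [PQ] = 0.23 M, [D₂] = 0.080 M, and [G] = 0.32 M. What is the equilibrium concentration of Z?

[Z] = 0.026 M

At equilibrium, Kc = [G]³·[Z]² / ([D₂]²·[PQ]) = 0.015.
(0.32)³·([Z])² / ((0.080)²·(0.23)) = 0.015
[Z]² = 6.74e-4 ⇒ [Z] = 0.026 M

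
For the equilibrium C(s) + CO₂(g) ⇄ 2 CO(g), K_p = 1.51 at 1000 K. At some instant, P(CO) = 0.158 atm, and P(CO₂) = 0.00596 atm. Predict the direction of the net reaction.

(C is a pure solid — omitted from Q_p.)
Q_p = P(CO)² / P(CO₂) = (0.158)² / (0.00596) = 4.19
Q_p = 4.19 > K_p = 1.51, so the reverse reaction proceeds.

toward reactants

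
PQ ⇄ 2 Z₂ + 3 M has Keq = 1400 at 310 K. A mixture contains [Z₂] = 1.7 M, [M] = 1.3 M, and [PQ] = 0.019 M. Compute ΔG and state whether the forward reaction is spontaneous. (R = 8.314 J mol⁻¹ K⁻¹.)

Q = [Z₂]²·[M]³ / [PQ] = (1.7)²·(1.3)³ / (0.019) = 334
ΔG = RT ln(Q/Keq) = (8.314 J mol⁻¹ K⁻¹)(310 K) × ln(334/1400)
   = (2.577 kJ/mol)(-1.433) = -3.69 kJ/mol
ΔG < 0, so the forward reaction is spontaneous (proceeds forward).

ΔG = -3.69 kJ/mol; the forward reaction is spontaneous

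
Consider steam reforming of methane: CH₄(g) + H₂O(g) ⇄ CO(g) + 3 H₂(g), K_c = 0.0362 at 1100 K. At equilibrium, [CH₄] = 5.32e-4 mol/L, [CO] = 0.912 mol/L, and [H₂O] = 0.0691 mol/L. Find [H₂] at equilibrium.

[H₂] = 0.0113 mol/L

At equilibrium, K_c = [CO]·[H₂]³ / ([CH₄]·[H₂O]) = 0.0362.
(0.912)·([H₂])³ / ((5.32e-4)·(0.0691)) = 0.0362
[H₂]³ = 1.46e-6 ⇒ [H₂] = 0.0113 mol/L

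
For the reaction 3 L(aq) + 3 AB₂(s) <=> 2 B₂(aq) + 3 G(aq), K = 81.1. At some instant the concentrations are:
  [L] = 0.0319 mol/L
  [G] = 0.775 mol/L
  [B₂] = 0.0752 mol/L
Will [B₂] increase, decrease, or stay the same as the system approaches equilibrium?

(AB₂ is a pure solid — omitted from Q.)
Q = [B₂]²·[G]³ / [L]³ = (0.0752)²·(0.775)³ / (0.0319)³ = 81.1
Q = 81.1 = K; the system is at equilibrium.

stay the same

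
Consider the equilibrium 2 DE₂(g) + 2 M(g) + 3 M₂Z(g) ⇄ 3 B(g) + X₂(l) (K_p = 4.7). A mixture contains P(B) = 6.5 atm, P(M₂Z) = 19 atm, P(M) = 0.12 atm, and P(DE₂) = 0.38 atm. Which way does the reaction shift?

(X₂ is a pure liquid — omitted from Q_p.)
Q_p = P(B)³ / (P(DE₂)²·P(M)²·P(M₂Z)³) = (6.5)³ / ((0.38)²·(0.12)²·(19)³) = 19
Q_p = 19 > K_p = 4.7, so the reverse reaction proceeds.

to the left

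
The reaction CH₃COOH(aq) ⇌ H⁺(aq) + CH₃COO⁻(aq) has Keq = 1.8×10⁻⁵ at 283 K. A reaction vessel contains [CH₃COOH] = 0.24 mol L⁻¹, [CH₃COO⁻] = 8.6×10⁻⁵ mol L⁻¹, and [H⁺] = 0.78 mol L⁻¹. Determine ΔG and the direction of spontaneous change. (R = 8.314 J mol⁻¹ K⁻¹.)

Q = [H⁺]·[CH₃COO⁻] / [CH₃COOH] = (0.78)·(8.6×10⁻⁵) / (0.24) = 2.79×10⁻⁴
ΔG = RT ln(Q/Keq) = (8.314 J mol⁻¹ K⁻¹)(283 K) × ln(2.79×10⁻⁴/1.8×10⁻⁵)
   = (2.353 kJ/mol)(2.741) = 6.45 kJ/mol
ΔG > 0, so the forward reaction is non-spontaneous (proceeds in reverse).

ΔG = 6.45 kJ/mol; the forward reaction is non-spontaneous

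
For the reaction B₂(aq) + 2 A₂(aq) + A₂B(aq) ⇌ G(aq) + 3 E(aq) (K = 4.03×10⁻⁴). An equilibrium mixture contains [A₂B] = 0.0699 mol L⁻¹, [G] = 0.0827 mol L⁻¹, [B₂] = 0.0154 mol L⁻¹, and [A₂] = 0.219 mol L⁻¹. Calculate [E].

At equilibrium, K = [G]·[E]³ / ([B₂]·[A₂]²·[A₂B]) = 4.03×10⁻⁴.
(0.0827)·([E])³ / ((0.0154)·(0.219)²·(0.0699)) = 4.03×10⁻⁴
[E]³ = 2.52×10⁻⁷ ⇒ [E] = 0.00631 mol L⁻¹

[E] = 0.00631 mol L⁻¹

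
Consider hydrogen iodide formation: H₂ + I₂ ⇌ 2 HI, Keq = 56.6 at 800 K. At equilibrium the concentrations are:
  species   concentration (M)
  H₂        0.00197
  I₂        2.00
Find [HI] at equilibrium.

[HI] = 0.472 M

At equilibrium, Keq = [HI]² / ([H₂]·[I₂]) = 56.6.
([HI])² / ((0.00197)·(2.00)) = 56.6
[HI]² = 0.223 ⇒ [HI] = 0.472 M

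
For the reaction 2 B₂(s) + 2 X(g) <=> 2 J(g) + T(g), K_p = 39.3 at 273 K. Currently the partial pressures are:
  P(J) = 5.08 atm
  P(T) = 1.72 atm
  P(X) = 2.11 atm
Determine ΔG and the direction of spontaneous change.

(B₂ is a pure solid — omitted from Q_p.)
Q_p = P(J)²·P(T) / P(X)² = (5.08)²·(1.72) / (2.11)² = 9.97
ΔG = RT ln(Q_p/K_p) = (8.314 J mol⁻¹ K⁻¹)(273 K) × ln(9.97/39.3)
   = (2.270 kJ/mol)(-1.372) = -3.11 kJ/mol
ΔG < 0, so the forward reaction is spontaneous (proceeds forward).

ΔG = -3.11 kJ/mol; the forward reaction is spontaneous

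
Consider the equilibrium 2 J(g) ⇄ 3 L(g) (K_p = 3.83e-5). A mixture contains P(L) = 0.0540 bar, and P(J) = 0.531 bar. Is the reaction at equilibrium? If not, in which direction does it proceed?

reverse (toward reactants)

Q_p = P(L)³ / P(J)² = (0.0540)³ / (0.531)² = 5.58e-4
Q_p = 5.58e-4 > K_p = 3.83e-5, so the reverse reaction proceeds.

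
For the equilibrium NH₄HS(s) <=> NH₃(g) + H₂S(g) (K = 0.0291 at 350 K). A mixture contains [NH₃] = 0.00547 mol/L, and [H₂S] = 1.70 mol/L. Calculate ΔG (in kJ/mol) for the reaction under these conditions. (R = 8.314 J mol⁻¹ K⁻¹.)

(NH₄HS is a pure solid — omitted from Q.)
Q = [NH₃]·[H₂S] = (0.00547)·(1.70) = 0.00930
ΔG = RT ln(Q/K) = (8.314 J mol⁻¹ K⁻¹)(350 K) × ln(0.00930/0.0291)
   = (2.910 kJ/mol)(-1.141) = -3.32 kJ/mol
ΔG < 0, so the forward reaction is spontaneous (proceeds forward).

ΔG = -3.32 kJ/mol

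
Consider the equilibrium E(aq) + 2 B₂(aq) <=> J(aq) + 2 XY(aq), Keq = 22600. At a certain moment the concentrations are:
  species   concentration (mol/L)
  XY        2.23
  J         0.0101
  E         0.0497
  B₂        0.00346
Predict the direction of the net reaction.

Q = [J]·[XY]² / ([E]·[B₂]²) = (0.0101)·(2.23)² / ((0.0497)·(0.00346)²) = 84400
Q = 84400 > Keq = 22600, so the reverse reaction proceeds.

reverse (toward reactants)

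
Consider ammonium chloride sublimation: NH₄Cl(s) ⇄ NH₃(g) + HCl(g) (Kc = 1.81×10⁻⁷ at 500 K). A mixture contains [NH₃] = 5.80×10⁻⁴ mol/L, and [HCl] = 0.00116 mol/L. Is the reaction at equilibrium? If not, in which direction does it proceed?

(NH₄Cl is a pure solid — omitted from Qc.)
Qc = [NH₃]·[HCl] = (5.80×10⁻⁴)·(0.00116) = 6.73×10⁻⁷
Qc = 6.73×10⁻⁷ > Kc = 1.81×10⁻⁷, so the reverse reaction proceeds.

toward reactants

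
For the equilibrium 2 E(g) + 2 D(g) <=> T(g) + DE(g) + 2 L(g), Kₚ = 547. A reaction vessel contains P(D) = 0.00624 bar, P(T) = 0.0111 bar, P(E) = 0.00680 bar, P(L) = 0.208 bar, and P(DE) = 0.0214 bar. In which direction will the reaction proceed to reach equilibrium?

Qₚ = P(T)·P(DE)·P(L)² / (P(E)²·P(D)²) = (0.0111)·(0.0214)·(0.208)² / ((0.00680)²·(0.00624)²) = 5710
Qₚ = 5710 > Kₚ = 547, so the reverse reaction proceeds.

reverse (toward reactants)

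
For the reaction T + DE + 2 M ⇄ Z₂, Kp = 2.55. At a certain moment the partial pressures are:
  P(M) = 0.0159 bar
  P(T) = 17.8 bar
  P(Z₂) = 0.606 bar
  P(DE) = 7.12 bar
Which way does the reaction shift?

reverse (toward reactants)

Qp = P(Z₂) / (P(T)·P(DE)·P(M)²) = (0.606) / ((17.8)·(7.12)·(0.0159)²) = 18.9
Qp = 18.9 > Kp = 2.55, so the reverse reaction proceeds.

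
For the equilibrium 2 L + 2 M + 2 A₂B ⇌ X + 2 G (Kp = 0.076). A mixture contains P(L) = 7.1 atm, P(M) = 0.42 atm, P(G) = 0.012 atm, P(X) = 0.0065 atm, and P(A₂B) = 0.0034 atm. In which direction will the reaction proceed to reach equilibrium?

Qp = P(X)·P(G)² / (P(L)²·P(M)²·P(A₂B)²) = (0.0065)·(0.012)² / ((7.1)²·(0.42)²·(0.0034)²) = 0.0091
Qp = 0.0091 < Kp = 0.076, so the forward reaction proceeds.

in the forward direction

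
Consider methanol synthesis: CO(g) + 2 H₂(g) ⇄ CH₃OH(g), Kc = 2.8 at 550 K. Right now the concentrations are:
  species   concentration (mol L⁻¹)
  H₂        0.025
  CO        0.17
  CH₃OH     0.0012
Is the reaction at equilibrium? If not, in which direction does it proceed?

Qc = [CH₃OH] / ([CO]·[H₂]²) = (0.0012) / ((0.17)·(0.025)²) = 11
Qc = 11 > Kc = 2.8, so the reverse reaction proceeds.

to the left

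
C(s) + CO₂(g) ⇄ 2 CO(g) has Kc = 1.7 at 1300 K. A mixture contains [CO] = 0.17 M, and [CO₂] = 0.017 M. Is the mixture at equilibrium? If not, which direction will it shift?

(C is a pure solid — omitted from Qc.)
Qc = [CO]² / [CO₂] = (0.17)² / (0.017) = 1.7
Qc = 1.7 = Kc; the system is at equilibrium.

yes, at equilibrium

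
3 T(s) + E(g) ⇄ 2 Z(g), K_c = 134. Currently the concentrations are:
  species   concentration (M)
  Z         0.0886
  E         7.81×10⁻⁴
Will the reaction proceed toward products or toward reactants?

(T is a pure solid — omitted from Q_c.)
Q_c = [Z]² / [E] = (0.0886)² / (7.81×10⁻⁴) = 10.1
Q_c = 10.1 < K_c = 134, so the forward reaction proceeds.

in the forward direction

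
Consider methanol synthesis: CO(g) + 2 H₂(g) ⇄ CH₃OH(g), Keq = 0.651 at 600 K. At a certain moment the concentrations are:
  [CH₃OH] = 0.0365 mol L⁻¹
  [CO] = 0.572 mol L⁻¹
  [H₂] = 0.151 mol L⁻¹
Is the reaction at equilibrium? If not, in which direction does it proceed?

Q = [CH₃OH] / ([CO]·[H₂]²) = (0.0365) / ((0.572)·(0.151)²) = 2.80
Q = 2.80 > Keq = 0.651, so the reverse reaction proceeds.

to the left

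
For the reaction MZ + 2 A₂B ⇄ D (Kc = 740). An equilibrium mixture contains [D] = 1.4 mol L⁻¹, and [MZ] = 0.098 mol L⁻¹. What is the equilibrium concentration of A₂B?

[A₂B] = 0.14 mol L⁻¹

At equilibrium, Kc = [D] / ([MZ]·[A₂B]²) = 740.
(1.4) / ((0.098)·([A₂B])²) = 740
[A₂B]² = 0.0193 ⇒ [A₂B] = 0.14 mol L⁻¹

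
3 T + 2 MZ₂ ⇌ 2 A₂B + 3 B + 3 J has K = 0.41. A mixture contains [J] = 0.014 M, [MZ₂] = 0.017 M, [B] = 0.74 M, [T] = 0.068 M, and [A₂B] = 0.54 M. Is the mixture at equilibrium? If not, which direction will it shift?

no; Q > K, reaction proceeds in reverse

Q = [A₂B]²·[B]³·[J]³ / ([T]³·[MZ₂]²) = (0.54)²·(0.74)³·(0.014)³ / ((0.068)³·(0.017)²) = 3.6
Q = 3.6 > K = 0.41: net reverse reaction.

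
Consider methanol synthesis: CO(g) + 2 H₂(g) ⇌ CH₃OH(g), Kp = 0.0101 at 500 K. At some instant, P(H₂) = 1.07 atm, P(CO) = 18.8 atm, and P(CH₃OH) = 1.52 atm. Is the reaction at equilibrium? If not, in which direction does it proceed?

reverse (toward reactants)

Qp = P(CH₃OH) / (P(CO)·P(H₂)²) = (1.52) / ((18.8)·(1.07)²) = 0.0706
Qp = 0.0706 > Kp = 0.0101, so the reverse reaction proceeds.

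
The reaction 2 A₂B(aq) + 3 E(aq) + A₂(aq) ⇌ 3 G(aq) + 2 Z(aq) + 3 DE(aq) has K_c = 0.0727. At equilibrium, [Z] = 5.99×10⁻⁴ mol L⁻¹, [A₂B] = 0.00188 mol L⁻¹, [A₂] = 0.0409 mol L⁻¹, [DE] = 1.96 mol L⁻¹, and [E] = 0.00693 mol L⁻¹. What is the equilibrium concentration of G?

At equilibrium, K_c = [G]³·[Z]²·[DE]³ / ([A₂B]²·[E]³·[A₂]) = 0.0727.
([G])³·(5.99×10⁻⁴)²·(1.96)³ / ((0.00188)²·(0.00693)³·(0.0409)) = 0.0727
[G]³ = 1.29×10⁻⁹ ⇒ [G] = 0.00109 mol L⁻¹

[G] = 0.00109 mol L⁻¹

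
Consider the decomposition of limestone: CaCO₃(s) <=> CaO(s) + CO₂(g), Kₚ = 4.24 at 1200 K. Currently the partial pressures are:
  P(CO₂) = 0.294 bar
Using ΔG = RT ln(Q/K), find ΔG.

(CaCO₃, CaO are pure solids — omitted from Qₚ.)
Qₚ = P(CO₂) = 0.294
ΔG = RT ln(Qₚ/Kₚ) = (8.314 J mol⁻¹ K⁻¹)(1200 K) × ln(0.294/4.24)
   = (9.977 kJ/mol)(-2.669) = -26.6 kJ/mol
ΔG < 0, so the forward reaction is spontaneous (proceeds forward).

ΔG = -26.6 kJ/mol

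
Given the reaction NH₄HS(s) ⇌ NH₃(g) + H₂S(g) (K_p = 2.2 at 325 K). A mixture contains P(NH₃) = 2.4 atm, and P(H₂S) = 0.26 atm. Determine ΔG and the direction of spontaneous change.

ΔG = -3.40 kJ/mol; the forward reaction is spontaneous

(NH₄HS is a pure solid — omitted from Q_p.)
Q_p = P(NH₃)·P(H₂S) = (2.4)·(0.26) = 0.624
ΔG = RT ln(Q_p/K_p) = (8.314 J mol⁻¹ K⁻¹)(325 K) × ln(0.624/2.2)
   = (2.702 kJ/mol)(-1.260) = -3.40 kJ/mol
ΔG < 0, so the forward reaction is spontaneous (proceeds forward).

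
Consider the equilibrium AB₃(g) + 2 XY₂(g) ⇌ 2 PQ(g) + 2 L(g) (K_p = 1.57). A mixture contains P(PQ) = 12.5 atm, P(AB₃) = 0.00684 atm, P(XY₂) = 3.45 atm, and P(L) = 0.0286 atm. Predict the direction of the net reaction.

neither direction; the system is at equilibrium

Q_p = P(PQ)²·P(L)² / (P(AB₃)·P(XY₂)²) = (12.5)²·(0.0286)² / ((0.00684)·(3.45)²) = 1.57
Q_p = 1.57 = K_p, so the system is already at equilibrium.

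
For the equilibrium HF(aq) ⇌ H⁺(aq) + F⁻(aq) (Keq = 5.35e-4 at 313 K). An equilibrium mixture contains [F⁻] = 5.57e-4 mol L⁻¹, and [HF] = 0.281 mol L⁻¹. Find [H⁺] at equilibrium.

[H⁺] = 0.270 mol L⁻¹

At equilibrium, Keq = [H⁺]·[F⁻] / [HF] = 5.35e-4.
([H⁺])·(5.57e-4) / (0.281) = 5.35e-4
[H⁺] = 0.270 mol L⁻¹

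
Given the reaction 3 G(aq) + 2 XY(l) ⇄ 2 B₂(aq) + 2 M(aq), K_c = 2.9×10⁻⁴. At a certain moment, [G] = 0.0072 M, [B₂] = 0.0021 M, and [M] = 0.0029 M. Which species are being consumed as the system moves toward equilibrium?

G, XY (reactants)

(XY is a pure liquid — omitted from Q_c.)
Q_c = [B₂]²·[M]² / [G]³ = (0.0021)²·(0.0029)² / (0.0072)³ = 9.9×10⁻⁵
Q_c = 9.9×10⁻⁵ < K_c = 2.9×10⁻⁴: net forward reaction.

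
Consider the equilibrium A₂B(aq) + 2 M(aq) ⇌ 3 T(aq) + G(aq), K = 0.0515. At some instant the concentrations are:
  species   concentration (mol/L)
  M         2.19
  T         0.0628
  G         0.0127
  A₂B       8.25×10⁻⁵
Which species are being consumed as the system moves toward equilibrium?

Q = [T]³·[G] / ([A₂B]·[M]²) = (0.0628)³·(0.0127) / ((8.25×10⁻⁵)·(2.19)²) = 0.00795
Q = 0.00795 < K = 0.0515: net forward reaction.

A₂B, M (reactants)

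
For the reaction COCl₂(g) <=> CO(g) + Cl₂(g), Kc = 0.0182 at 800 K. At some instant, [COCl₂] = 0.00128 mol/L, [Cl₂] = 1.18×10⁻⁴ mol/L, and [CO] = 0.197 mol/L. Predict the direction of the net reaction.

no net change (already at equilibrium)

Qc = [CO]·[Cl₂] / [COCl₂] = (0.197)·(1.18×10⁻⁴) / (0.00128) = 0.0182
Qc = 0.0182 = Kc, so the system is already at equilibrium.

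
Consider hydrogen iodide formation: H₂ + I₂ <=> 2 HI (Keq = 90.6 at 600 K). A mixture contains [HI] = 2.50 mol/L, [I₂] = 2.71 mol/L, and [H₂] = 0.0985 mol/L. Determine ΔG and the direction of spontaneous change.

Q = [HI]² / ([H₂]·[I₂]) = (2.50)² / ((0.0985)·(2.71)) = 23.4
ΔG = RT ln(Q/Keq) = (8.314 J mol⁻¹ K⁻¹)(600 K) × ln(23.4/90.6)
   = (4.988 kJ/mol)(-1.354) = -6.75 kJ/mol
ΔG < 0, so the forward reaction is spontaneous (proceeds forward).

ΔG = -6.75 kJ/mol; the forward reaction is spontaneous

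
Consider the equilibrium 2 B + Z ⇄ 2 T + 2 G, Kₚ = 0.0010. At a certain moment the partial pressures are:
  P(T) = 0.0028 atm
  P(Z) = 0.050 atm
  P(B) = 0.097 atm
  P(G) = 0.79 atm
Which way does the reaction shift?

toward reactants

Qₚ = P(T)²·P(G)² / (P(B)²·P(Z)) = (0.0028)²·(0.79)² / ((0.097)²·(0.050)) = 0.010
Qₚ = 0.010 > Kₚ = 0.0010, so the reverse reaction proceeds.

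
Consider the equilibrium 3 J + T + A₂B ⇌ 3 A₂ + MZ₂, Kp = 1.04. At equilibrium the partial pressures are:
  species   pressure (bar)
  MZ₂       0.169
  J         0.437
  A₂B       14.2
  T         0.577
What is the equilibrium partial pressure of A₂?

At equilibrium, Kp = P(A₂)³·P(MZ₂) / (P(J)³·P(T)·P(A₂B)) = 1.04.
(P(A₂))³·(0.169) / ((0.437)³·(0.577)·(14.2)) = 1.04
P(A₂)³ = 4.21 ⇒ P(A₂) = 1.61 bar

P(A₂) = 1.61 bar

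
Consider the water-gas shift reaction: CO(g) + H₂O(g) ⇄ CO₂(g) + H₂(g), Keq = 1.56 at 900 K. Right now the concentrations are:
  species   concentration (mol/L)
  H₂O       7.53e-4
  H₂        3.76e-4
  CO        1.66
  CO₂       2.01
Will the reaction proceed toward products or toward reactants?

to the right

Q = [CO₂]·[H₂] / ([CO]·[H₂O]) = (2.01)·(3.76e-4) / ((1.66)·(7.53e-4)) = 0.605
Q = 0.605 < Keq = 1.56, so the forward reaction proceeds.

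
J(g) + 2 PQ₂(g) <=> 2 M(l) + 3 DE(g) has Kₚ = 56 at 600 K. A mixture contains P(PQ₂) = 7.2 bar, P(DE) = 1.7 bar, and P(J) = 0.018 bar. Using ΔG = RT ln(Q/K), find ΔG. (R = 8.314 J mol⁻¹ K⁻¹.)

ΔG = -11.8 kJ/mol

(M is a pure liquid — omitted from Qₚ.)
Qₚ = P(DE)³ / (P(J)·P(PQ₂)²) = (1.7)³ / ((0.018)·(7.2)²) = 5.27
ΔG = RT ln(Qₚ/Kₚ) = (8.314 J mol⁻¹ K⁻¹)(600 K) × ln(5.27/56)
   = (4.988 kJ/mol)(-2.363) = -11.8 kJ/mol
ΔG < 0, so the forward reaction is spontaneous (proceeds forward).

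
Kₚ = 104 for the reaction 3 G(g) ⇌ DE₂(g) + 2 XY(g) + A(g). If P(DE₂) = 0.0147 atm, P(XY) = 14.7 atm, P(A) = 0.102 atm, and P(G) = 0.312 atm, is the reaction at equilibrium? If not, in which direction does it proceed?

forward (toward products)

Qₚ = P(DE₂)·P(XY)²·P(A) / P(G)³ = (0.0147)·(14.7)²·(0.102) / (0.312)³ = 10.7
Qₚ = 10.7 < Kₚ = 104, so the forward reaction proceeds.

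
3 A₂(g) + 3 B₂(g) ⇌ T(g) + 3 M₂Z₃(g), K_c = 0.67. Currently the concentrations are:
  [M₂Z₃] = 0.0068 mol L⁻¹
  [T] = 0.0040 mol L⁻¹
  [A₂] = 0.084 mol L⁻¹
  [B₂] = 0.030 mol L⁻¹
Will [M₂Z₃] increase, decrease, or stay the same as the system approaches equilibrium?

increase

Q_c = [T]·[M₂Z₃]³ / ([A₂]³·[B₂]³) = (0.0040)·(0.0068)³ / ((0.084)³·(0.030)³) = 0.079
Q_c = 0.079 < K_c = 0.67: net forward reaction.
M₂Z₃ is a product, so it increases.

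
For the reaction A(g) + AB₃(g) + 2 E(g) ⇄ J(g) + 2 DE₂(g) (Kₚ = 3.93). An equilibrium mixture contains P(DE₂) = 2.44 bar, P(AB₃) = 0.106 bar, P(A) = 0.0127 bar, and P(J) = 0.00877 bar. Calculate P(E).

P(E) = 3.14 bar

At equilibrium, Kₚ = P(J)·P(DE₂)² / (P(A)·P(AB₃)·P(E)²) = 3.93.
(0.00877)·(2.44)² / ((0.0127)·(0.106)·(P(E))²) = 3.93
P(E)² = 9.87 ⇒ P(E) = 3.14 bar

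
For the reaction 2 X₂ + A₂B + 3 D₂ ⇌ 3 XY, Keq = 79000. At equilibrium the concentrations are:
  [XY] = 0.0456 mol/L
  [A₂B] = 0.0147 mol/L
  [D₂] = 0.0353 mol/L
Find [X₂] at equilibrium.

At equilibrium, Keq = [XY]³ / ([X₂]²·[A₂B]·[D₂]³) = 79000.
(0.0456)³ / (([X₂])²·(0.0147)·(0.0353)³) = 79000
[X₂]² = 0.00186 ⇒ [X₂] = 0.0431 mol/L

[X₂] = 0.0431 mol/L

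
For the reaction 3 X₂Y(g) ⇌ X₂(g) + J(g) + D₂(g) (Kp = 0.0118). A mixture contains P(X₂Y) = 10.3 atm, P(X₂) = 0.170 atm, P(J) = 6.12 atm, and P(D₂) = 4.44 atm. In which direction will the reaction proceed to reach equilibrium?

Qp = P(X₂)·P(J)·P(D₂) / P(X₂Y)³ = (0.170)·(6.12)·(4.44) / (10.3)³ = 0.00423
Qp = 0.00423 < Kp = 0.0118, so the forward reaction proceeds.

to the right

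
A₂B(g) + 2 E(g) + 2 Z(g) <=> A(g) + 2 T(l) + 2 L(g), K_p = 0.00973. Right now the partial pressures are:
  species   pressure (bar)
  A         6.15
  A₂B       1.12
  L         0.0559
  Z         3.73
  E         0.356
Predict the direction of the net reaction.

(T is a pure liquid — omitted from Q_p.)
Q_p = P(A)·P(L)² / (P(A₂B)·P(E)²·P(Z)²) = (6.15)·(0.0559)² / ((1.12)·(0.356)²·(3.73)²) = 0.00973
Q_p = 0.00973 = K_p, so the system is already at equilibrium.

no net change (already at equilibrium)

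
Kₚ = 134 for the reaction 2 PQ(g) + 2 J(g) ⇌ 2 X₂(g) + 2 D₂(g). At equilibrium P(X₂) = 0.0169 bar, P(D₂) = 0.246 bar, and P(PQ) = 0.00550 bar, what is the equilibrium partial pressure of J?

At equilibrium, Kₚ = P(X₂)²·P(D₂)² / (P(PQ)²·P(J)²) = 134.
(0.0169)²·(0.246)² / ((0.00550)²·(P(J))²) = 134
P(J)² = 0.00426 ⇒ P(J) = 0.0653 bar

P(J) = 0.0653 bar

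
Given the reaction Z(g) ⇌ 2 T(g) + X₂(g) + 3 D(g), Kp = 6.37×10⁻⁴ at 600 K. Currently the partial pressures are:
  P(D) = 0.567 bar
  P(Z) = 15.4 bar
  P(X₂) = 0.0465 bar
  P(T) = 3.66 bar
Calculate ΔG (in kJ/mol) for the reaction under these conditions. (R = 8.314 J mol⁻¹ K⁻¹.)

ΔG = 12.2 kJ/mol

Qp = P(T)²·P(X₂)·P(D)³ / P(Z) = (3.66)²·(0.0465)·(0.567)³ / (15.4) = 0.00737
ΔG = RT ln(Qp/Kp) = (8.314 J mol⁻¹ K⁻¹)(600 K) × ln(0.00737/6.37×10⁻⁴)
   = (4.988 kJ/mol)(2.448) = 12.2 kJ/mol
ΔG > 0, so the forward reaction is non-spontaneous (proceeds in reverse).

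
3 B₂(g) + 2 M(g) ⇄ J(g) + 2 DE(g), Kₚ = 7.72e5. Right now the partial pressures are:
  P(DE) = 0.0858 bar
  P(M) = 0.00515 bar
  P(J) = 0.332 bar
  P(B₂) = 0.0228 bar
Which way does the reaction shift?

toward reactants

Qₚ = P(J)·P(DE)² / (P(B₂)³·P(M)²) = (0.332)·(0.0858)² / ((0.0228)³·(0.00515)²) = 7.77e6
Qₚ = 7.77e6 > Kₚ = 7.72e5, so the reverse reaction proceeds.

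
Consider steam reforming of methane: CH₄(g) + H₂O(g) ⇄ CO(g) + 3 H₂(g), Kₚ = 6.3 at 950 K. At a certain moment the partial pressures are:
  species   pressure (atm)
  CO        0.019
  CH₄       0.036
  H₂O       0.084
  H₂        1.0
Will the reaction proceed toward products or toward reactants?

at equilibrium

Qₚ = P(CO)·P(H₂)³ / (P(CH₄)·P(H₂O)) = (0.019)·(1.0)³ / ((0.036)·(0.084)) = 6.3
Qₚ = 6.3 = Kₚ, so the system is already at equilibrium.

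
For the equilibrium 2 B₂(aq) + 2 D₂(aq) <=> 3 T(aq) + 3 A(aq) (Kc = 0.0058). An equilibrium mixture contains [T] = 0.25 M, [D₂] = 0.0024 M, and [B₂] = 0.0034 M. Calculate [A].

[A] = 2.9×10⁻⁴ M

At equilibrium, Kc = [T]³·[A]³ / ([B₂]²·[D₂]²) = 0.0058.
(0.25)³·([A])³ / ((0.0034)²·(0.0024)²) = 0.0058
[A]³ = 2.47×10⁻¹¹ ⇒ [A] = 2.9×10⁻⁴ M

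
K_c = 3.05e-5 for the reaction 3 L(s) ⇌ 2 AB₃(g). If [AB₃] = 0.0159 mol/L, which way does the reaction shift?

reverse (toward reactants)

(L is a pure solid — omitted from Q_c.)
Q_c = [AB₃]² = (0.0159)² = 2.53e-4
Q_c = 2.53e-4 > K_c = 3.05e-5, so the reverse reaction proceeds.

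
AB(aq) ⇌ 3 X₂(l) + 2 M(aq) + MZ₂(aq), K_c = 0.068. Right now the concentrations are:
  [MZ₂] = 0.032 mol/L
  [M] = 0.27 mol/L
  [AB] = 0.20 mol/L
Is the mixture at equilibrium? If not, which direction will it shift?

no; Q < K, reaction proceeds forward

(X₂ is a pure liquid — omitted from Q_c.)
Q_c = [M]²·[MZ₂] / [AB] = (0.27)²·(0.032) / (0.20) = 0.012
Q_c = 0.012 < K_c = 0.068: net forward reaction.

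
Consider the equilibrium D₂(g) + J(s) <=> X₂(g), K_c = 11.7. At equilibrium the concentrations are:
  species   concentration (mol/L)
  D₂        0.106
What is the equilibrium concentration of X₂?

[X₂] = 1.24 mol/L

(J is a pure solid — omitted from K_c.)
At equilibrium, K_c = [X₂] / [D₂] = 11.7.
([X₂]) / (0.106) = 11.7
[X₂] = 1.24 mol/L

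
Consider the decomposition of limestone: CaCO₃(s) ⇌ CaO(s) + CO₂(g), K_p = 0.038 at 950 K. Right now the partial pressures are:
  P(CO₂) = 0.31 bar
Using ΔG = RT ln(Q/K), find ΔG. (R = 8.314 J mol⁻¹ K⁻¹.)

ΔG = 16.6 kJ/mol

(CaCO₃, CaO are pure solids — omitted from Q_p.)
Q_p = P(CO₂) = 0.310
ΔG = RT ln(Q_p/K_p) = (8.314 J mol⁻¹ K⁻¹)(950 K) × ln(0.310/0.038)
   = (7.898 kJ/mol)(2.099) = 16.6 kJ/mol
ΔG > 0, so the forward reaction is non-spontaneous (proceeds in reverse).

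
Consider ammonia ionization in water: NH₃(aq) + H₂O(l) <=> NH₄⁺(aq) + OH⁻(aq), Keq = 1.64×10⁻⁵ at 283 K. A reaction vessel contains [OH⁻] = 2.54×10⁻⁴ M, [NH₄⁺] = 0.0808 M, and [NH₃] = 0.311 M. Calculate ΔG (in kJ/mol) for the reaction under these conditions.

(H₂O is a pure liquid — omitted from Q.)
Q = [NH₄⁺]·[OH⁻] / [NH₃] = (0.0808)·(2.54×10⁻⁴) / (0.311) = 6.60×10⁻⁵
ΔG = RT ln(Q/Keq) = (8.314 J mol⁻¹ K⁻¹)(283 K) × ln(6.60×10⁻⁵/1.64×10⁻⁵)
   = (2.353 kJ/mol)(1.392) = 3.28 kJ/mol
ΔG > 0, so the forward reaction is non-spontaneous (proceeds in reverse).

ΔG = 3.28 kJ/mol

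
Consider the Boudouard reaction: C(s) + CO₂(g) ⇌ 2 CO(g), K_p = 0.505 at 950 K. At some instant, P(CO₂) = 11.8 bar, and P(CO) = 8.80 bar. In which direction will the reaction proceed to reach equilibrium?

(C is a pure solid — omitted from Q_p.)
Q_p = P(CO)² / P(CO₂) = (8.80)² / (11.8) = 6.56
Q_p = 6.56 > K_p = 0.505, so the reverse reaction proceeds.

in the reverse direction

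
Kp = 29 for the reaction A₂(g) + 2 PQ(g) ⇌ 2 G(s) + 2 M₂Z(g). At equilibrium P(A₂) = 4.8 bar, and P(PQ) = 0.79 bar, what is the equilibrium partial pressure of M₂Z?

(G is a pure solid — omitted from Kp.)
At equilibrium, Kp = P(M₂Z)² / (P(A₂)·P(PQ)²) = 29.
(P(M₂Z))² / ((4.8)·(0.79)²) = 29
P(M₂Z)² = 86.9 ⇒ P(M₂Z) = 9.3 bar

P(M₂Z) = 9.3 bar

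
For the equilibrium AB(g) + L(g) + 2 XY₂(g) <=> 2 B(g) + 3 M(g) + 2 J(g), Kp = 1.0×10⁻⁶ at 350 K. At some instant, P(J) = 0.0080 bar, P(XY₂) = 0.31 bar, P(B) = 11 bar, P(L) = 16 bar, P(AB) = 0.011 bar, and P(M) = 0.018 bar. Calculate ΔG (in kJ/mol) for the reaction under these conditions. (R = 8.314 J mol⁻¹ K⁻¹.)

ΔG = 2.86 kJ/mol

Qp = P(B)²·P(M)³·P(J)² / (P(AB)·P(L)·P(XY₂)²) = (11)²·(0.018)³·(0.0080)² / ((0.011)·(16)·(0.31)²) = 2.67×10⁻⁶
ΔG = RT ln(Qp/Kp) = (8.314 J mol⁻¹ K⁻¹)(350 K) × ln(2.67×10⁻⁶/1.0×10⁻⁶)
   = (2.910 kJ/mol)(0.9821) = 2.86 kJ/mol
ΔG > 0, so the forward reaction is non-spontaneous (proceeds in reverse).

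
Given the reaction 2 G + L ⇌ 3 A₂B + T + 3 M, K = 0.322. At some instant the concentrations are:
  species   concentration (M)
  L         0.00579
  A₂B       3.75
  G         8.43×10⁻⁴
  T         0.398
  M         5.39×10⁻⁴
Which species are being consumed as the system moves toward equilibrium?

Q = [A₂B]³·[T]·[M]³ / ([G]²·[L]) = (3.75)³·(0.398)·(5.39×10⁻⁴)³ / ((8.43×10⁻⁴)²·(0.00579)) = 0.799
Q = 0.799 > K = 0.322: net reverse reaction.

A₂B, T, M (products)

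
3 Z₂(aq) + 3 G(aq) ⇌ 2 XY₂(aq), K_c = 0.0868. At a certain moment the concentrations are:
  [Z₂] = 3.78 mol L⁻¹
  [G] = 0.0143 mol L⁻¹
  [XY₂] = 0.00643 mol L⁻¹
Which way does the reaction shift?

reverse (toward reactants)

Q_c = [XY₂]² / ([Z₂]³·[G]³) = (0.00643)² / ((3.78)³·(0.0143)³) = 0.262
Q_c = 0.262 > K_c = 0.0868, so the reverse reaction proceeds.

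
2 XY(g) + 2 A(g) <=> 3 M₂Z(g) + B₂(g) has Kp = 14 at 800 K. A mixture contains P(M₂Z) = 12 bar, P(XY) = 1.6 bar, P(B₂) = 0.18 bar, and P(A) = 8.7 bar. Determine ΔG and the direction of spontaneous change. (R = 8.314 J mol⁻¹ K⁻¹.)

ΔG = -14.4 kJ/mol; the forward reaction is spontaneous

Qp = P(M₂Z)³·P(B₂) / (P(XY)²·P(A)²) = (12)³·(0.18) / ((1.6)²·(8.7)²) = 1.61
ΔG = RT ln(Qp/Kp) = (8.314 J mol⁻¹ K⁻¹)(800 K) × ln(1.61/14)
   = (6.651 kJ/mol)(-2.163) = -14.4 kJ/mol
ΔG < 0, so the forward reaction is spontaneous (proceeds forward).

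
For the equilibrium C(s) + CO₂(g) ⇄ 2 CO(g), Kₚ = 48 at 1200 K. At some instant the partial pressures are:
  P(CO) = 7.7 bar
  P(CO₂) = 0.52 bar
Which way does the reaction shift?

in the reverse direction

(C is a pure solid — omitted from Qₚ.)
Qₚ = P(CO)² / P(CO₂) = (7.7)² / (0.52) = 110
Qₚ = 110 > Kₚ = 48, so the reverse reaction proceeds.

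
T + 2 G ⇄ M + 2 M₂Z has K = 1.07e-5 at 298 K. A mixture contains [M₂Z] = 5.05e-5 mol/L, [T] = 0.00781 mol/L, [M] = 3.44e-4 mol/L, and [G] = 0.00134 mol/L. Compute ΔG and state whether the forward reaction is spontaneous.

Q = [M]·[M₂Z]² / ([T]·[G]²) = (3.44e-4)·(5.05e-5)² / ((0.00781)·(0.00134)²) = 6.26e-5
ΔG = RT ln(Q/K) = (8.314 J mol⁻¹ K⁻¹)(298 K) × ln(6.26e-5/1.07e-5)
   = (2.478 kJ/mol)(1.767) = 4.38 kJ/mol
ΔG > 0, so the forward reaction is non-spontaneous (proceeds in reverse).

ΔG = 4.38 kJ/mol; the forward reaction is non-spontaneous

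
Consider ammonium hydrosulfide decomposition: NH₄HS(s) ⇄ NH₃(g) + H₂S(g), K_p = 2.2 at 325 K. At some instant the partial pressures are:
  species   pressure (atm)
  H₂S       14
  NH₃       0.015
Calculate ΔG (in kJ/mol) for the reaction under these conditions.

ΔG = -6.35 kJ/mol

(NH₄HS is a pure solid — omitted from Q_p.)
Q_p = P(NH₃)·P(H₂S) = (0.015)·(14) = 0.210
ΔG = RT ln(Q_p/K_p) = (8.314 J mol⁻¹ K⁻¹)(325 K) × ln(0.210/2.2)
   = (2.702 kJ/mol)(-2.349) = -6.35 kJ/mol
ΔG < 0, so the forward reaction is spontaneous (proceeds forward).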